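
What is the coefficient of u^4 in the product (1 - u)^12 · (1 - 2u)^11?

40975

Coefficient of u^4 = Σ_{j} C(12,j)·(-1)^j·C(11,4-j)·(-2)^(4-j) for j from 0 to 4.
= 5280 + 15840 + 14520 + 4840 + 495 = 40975.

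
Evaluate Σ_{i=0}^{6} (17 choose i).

1 + 17 + 136 + 680 + 2380 + 6188 + 12376 = 21778.

21778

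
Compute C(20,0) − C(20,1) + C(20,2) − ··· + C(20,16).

The partial alternating sum Σ_{k=0}^{16} (−1)^k C(20,k) = (−1)^16 C(19,16) = 969.

969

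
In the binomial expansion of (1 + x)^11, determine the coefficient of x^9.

The general term is C(11,j)·(1)^j·(x)^(11-j); the x^9 term has j = 2.
C(11,2) = 55.
Coefficient = C(11,2) = 55.

55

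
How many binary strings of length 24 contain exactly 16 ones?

735471

Choose the 16 positions: C(24,16) = 735471.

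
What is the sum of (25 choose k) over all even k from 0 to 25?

Half of (1+1)^25 + (1−1)^25 gives the even-index sum: 2^24 = 16777216.

16777216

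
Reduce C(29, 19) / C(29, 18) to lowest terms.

C(n,k+1)/C(n,k) = (n−k)/(k+1) = (29−18)/(18+1) = 11/19.

11/19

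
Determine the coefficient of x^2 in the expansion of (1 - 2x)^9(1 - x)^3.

201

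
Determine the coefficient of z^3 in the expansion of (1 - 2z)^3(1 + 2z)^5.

-48

Coefficient of z^3 = Σ_{j} C(3,j)·(-2)^j·C(5,3-j)·2^(3-j) for j from 0 to 3.
= 80 + (-240) + 120 + (-8) = -48.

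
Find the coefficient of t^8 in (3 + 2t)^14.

560431872

The general term is C(14,j)·(3)^j·(2t)^(14-j); the t^8 term has j = 6.
C(14,6) = 3003.
Coefficient = C(14,6) · 3^6 · 2^8 = 3003 · 729 · 256 = 560431872.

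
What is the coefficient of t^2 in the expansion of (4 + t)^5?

640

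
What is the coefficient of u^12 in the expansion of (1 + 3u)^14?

48361131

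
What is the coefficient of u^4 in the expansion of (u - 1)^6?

The general term is C(6,j)·(u)^j·(-1)^(6-j); the u^4 term has j = 4.
C(6,4) = 15.
Coefficient = C(6,4) = 15.

15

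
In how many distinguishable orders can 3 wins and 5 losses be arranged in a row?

Choose positions for the wins: C(8,3) = 56.

56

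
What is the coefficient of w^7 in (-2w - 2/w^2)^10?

10240

General term: C(10,j)·(-2w)^j·(-2/w^2)^(10-j), with w-exponent 1j − 2(10−j) = 3j − 20.
Set 3j − 20 = 7: j = 9.
C(10,9) = 10; (-2)^9 = -512; (-2)^1 = -2.
Coefficient = 10 · (-512) · (-2) = 10240.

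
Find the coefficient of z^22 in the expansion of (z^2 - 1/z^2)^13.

-13

General term: C(13,j)·(z^2)^j·(-1/z^2)^(13-j), with z-exponent 2j − 2(13−j) = 4j − 26.
Set 4j − 26 = 22: j = 12.
C(13,12) = 13; 1^12 = 1; (-1)^1 = -1.
Coefficient = 13 · 1 · (-1) = -13.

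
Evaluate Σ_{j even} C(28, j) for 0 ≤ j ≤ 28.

134217728

Half of (1+1)^28 + (1−1)^28 gives the even-index sum: 2^27 = 134217728.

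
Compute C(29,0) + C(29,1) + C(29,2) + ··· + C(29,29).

The entries of row 29 sum to 2^29 = 536870912.

536870912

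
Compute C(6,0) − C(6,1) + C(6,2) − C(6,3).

The partial alternating sum Σ_{k=0}^{3} (−1)^k C(6,k) = (−1)^3 C(5,3) = -10.

-10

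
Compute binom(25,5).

C(25,5) = (25·24·23·22·21) / 5! = 6375600 / 120 = 53130.

53130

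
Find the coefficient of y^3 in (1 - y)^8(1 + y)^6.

12

Coefficient of y^3 = Σ_{j} C(8,j)·(-1)^j·C(6,3-j)·1^(3-j) for j from 0 to 3.
= 20 + (-120) + 168 + (-56) = 12.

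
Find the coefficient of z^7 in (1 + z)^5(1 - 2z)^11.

4180

Coefficient of z^7 = Σ_{j} C(5,j)·1^j·C(11,7-j)·(-2)^(7-j) for j from 0 to 5.
= (-42240) + 147840 + (-147840) + 52800 + (-6600) + 220 = 4180.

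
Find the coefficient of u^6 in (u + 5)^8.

The general term is C(8,j)·(u)^j·(5)^(8-j); the u^6 term has j = 6.
C(8,6) = 28.
Coefficient = C(8,6) · 5^2 = 28 · 25 = 700.

700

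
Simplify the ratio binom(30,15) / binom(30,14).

16/15

C(n,k+1)/C(n,k) = (n−k)/(k+1) = (30−14)/(14+1) = 16/15.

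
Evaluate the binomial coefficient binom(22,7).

C(22,7) = (22·21·20·19·18·17·16) / 7! = 859541760 / 5040 = 170544.

170544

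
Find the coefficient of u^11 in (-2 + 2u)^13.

638976

The general term is C(13,j)·(-2)^j·(2u)^(13-j); the u^11 term has j = 2.
C(13,2) = 78.
Coefficient = C(13,2) · (-2)^2 · 2^11 = 78 · 4 · 2048 = 638976.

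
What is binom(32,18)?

C(32,18) = C(32,14) by symmetry.
C(32,14) = (32·31·30·29·28·27·26·25·24·23·22·21·20·19) / 14! = 41098950018846720000 / 87178291200 = 471435600.

471435600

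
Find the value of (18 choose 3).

816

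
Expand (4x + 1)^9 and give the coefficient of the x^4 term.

The general term is C(9,j)·(4x)^j·(1)^(9-j); the x^4 term has j = 4.
C(9,4) = 126.
Coefficient = C(9,4) · 4^4 = 126 · 256 = 32256.

32256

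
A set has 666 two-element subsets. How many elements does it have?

37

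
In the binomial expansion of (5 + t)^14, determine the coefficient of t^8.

46921875

The general term is C(14,j)·(5)^j·(t)^(14-j); the t^8 term has j = 6.
C(14,6) = 3003.
Coefficient = C(14,6) · 5^6 = 3003 · 15625 = 46921875.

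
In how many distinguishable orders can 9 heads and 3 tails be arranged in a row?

220

Choose positions for the heads: C(12,9) = 220.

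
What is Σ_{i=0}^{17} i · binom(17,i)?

1114112

Since i·C(17,i) = 17·C(16,i−1), the sum is 17·2^16 = 17·65536 = 1114112.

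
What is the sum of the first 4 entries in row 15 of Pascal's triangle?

576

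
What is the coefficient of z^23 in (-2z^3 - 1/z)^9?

-2304

General term: C(9,j)·(-2z^3)^j·(-1/z)^(9-j), with z-exponent 3j − 1(9−j) = 4j − 9.
Set 4j − 9 = 23: j = 8.
C(9,8) = 9; (-2)^8 = 256; (-1)^1 = -1.
Coefficient = 9 · 256 · (-1) = -2304.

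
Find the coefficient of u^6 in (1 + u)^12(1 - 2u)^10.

1416

Coefficient of u^6 = Σ_{j} C(12,j)·1^j·C(10,6-j)·(-2)^(6-j) for j from 0 to 6.
= 13440 + (-96768) + 221760 + (-211200) + 89100 + (-15840) + 924 = 1416.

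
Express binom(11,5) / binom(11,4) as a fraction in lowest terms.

C(n,k+1)/C(n,k) = (n−k)/(k+1) = (11−4)/(4+1) = 7/5.

7/5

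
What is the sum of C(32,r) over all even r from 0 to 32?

2147483648

Half of (1+1)^32 + (1−1)^32 gives the even-index sum: 2^31 = 2147483648.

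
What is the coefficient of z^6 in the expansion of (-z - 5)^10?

131250

The general term is C(10,j)·(-z)^j·(-5)^(10-j); the z^6 term has j = 6.
C(10,6) = 210.
Coefficient = C(10,6) · (-5)^4 = 210 · 625 = 131250.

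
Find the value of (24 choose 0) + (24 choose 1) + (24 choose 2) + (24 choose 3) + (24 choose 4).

12951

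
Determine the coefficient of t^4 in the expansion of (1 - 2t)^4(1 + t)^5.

Coefficient of t^4 = Σ_{j} C(4,j)·(-2)^j·C(5,4-j)·1^(4-j) for j from 0 to 4.
= 5 + (-80) + 240 + (-160) + 16 = 21.

21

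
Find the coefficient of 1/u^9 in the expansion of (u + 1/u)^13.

78

General term: C(13,j)·(u)^j·(1/u)^(13-j), with u-exponent 1j − 1(13−j) = 2j − 13.
Set 2j − 13 = -9: j = 2.
C(13,2) = 78; 1^2 = 1; 1^11 = 1.
Coefficient = 78 · 1 · 1 = 78.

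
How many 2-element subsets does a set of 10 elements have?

45

C(10,2) = (10·9) / 2! = 90 / 2 = 45.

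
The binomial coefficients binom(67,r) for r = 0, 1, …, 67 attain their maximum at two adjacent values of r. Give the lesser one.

For odd n = 67, C(67,r) peaks at r = (n−1)/2 and (n+1)/2; the lesser is 33.

33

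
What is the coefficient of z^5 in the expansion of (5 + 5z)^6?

The general term is C(6,j)·(5)^j·(5z)^(6-j); the z^5 term has j = 1.
C(6,1) = 6.
Coefficient = C(6,1) · 5^1 · 5^5 = 6 · 5 · 3125 = 93750.

93750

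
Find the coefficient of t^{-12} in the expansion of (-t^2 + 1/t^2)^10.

General term: C(10,j)·(-t^2)^j·(1/t^2)^(10-j), with t-exponent 2j − 2(10−j) = 4j − 20.
Set 4j − 20 = -12: j = 2.
C(10,2) = 45; (-1)^2 = 1; 1^8 = 1.
Coefficient = 45 · 1 · 1 = 45.

45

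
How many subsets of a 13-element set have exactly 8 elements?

1287

Choose the 8 positions: C(13,8) = 1287.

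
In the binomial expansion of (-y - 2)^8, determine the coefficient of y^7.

16

The general term is C(8,j)·(-y)^j·(-2)^(8-j); the y^7 term has j = 7.
C(8,7) = 8.
Coefficient = C(8,7) · (-1)^7 · (-2)^1 = 8 · (-1) · (-2) = 16.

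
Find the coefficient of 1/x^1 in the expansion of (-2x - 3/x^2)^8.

48384

General term: C(8,j)·(-2x)^j·(-3/x^2)^(8-j), with x-exponent 1j − 2(8−j) = 3j − 16.
Set 3j − 16 = -1: j = 5.
C(8,5) = 56; (-2)^5 = -32; (-3)^3 = -27.
Coefficient = 56 · (-32) · (-27) = 48384.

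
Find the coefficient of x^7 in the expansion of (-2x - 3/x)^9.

-6912

General term: C(9,j)·(-2x)^j·(-3/x)^(9-j), with x-exponent 1j − 1(9−j) = 2j − 9.
Set 2j − 9 = 7: j = 8.
C(9,8) = 9; (-2)^8 = 256; (-3)^1 = -3.
Coefficient = 9 · 256 · (-3) = -6912.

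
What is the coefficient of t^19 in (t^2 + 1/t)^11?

General term: C(11,j)·(t^2)^j·(1/t)^(11-j), with t-exponent 2j − 1(11−j) = 3j − 11.
Set 3j − 11 = 19: j = 10.
C(11,10) = 11; 1^10 = 1; 1^1 = 1.
Coefficient = 11 · 1 · 1 = 11.

11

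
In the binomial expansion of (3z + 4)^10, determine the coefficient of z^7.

The general term is C(10,j)·(3z)^j·(4)^(10-j); the z^7 term has j = 7.
C(10,7) = 120.
Coefficient = C(10,7) · 3^7 · 4^3 = 120 · 2187 · 64 = 16796160.

16796160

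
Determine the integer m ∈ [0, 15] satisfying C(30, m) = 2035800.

7

C(30,m) increases on 0 ≤ m ≤ 15. C(30,6) = 593775 and C(30,7) = 2035800, so m = 7.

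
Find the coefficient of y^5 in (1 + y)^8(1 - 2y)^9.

140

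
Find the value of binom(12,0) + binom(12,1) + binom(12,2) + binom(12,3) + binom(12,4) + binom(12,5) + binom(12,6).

1 + 12 + 66 + 220 + 495 + 792 + 924 = 2510.

2510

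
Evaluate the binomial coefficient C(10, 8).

45

C(10,8) = C(10,2) by symmetry.
C(10,2) = (10·9) / 2! = 90 / 2 = 45.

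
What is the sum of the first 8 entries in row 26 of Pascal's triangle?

1 + 26 + 325 + 2600 + 14950 + 65780 + 230230 + 657800 = 971712.

971712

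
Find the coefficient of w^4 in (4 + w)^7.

The general term is C(7,j)·(4)^j·(w)^(7-j); the w^4 term has j = 3.
C(7,3) = 35.
Coefficient = C(7,3) · 4^3 = 35 · 64 = 2240.

2240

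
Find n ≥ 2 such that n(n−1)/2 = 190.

n(n−1)/2 = 190 ⇒ n(n−1) = 380. Since 20·19 = 380, n = 20.

20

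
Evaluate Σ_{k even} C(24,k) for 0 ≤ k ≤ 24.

8388608

Even-k terms of row 24 sum to 2^23 = 8388608.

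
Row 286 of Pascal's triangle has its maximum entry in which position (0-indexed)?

143

C(286,k) is maximized at k = 286/2 = 143.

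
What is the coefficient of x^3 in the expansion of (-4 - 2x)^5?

The general term is C(5,j)·(-4)^j·(-2x)^(5-j); the x^3 term has j = 2.
C(5,2) = 10.
Coefficient = C(5,2) · (-4)^2 · (-2)^3 = 10 · 16 · (-8) = -1280.

-1280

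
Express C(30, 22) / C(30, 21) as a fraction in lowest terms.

9/22

C(n,k+1)/C(n,k) = (n−k)/(k+1) = (30−21)/(21+1) = 9/22.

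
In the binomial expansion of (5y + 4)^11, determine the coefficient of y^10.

429687500

The general term is C(11,j)·(5y)^j·(4)^(11-j); the y^10 term has j = 10.
C(11,10) = 11.
Coefficient = C(11,10) · 5^10 · 4^1 = 11 · 9765625 · 4 = 429687500.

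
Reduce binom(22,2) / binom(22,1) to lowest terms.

21/2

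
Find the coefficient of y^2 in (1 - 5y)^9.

The general term is C(9,j)·(1)^j·(-5y)^(9-j); the y^2 term has j = 7.
C(9,7) = 36.
Coefficient = C(9,7) · (-5)^2 = 36 · 25 = 900.

900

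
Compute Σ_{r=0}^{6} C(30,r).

1 + 30 + 435 + 4060 + 27405 + 142506 + 593775 = 768212.

768212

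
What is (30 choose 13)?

C(30,13) = (30·29·28·27·26·25·24·23·22·21·20·19·18) / 13! = 745747076954880000 / 6227020800 = 119759850.

119759850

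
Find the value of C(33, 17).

1166803110

C(33,17) = C(33,16) by symmetry.
C(33,16) = (33·32·31·30·29·28·27·26·25·24·23·22·21·20·19·18) / 16! = 24412776311194951680000 / 20922789888000 = 1166803110.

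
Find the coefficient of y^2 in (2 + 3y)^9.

The general term is C(9,j)·(2)^j·(3y)^(9-j); the y^2 term has j = 7.
C(9,7) = 36.
Coefficient = C(9,7) · 2^7 · 3^2 = 36 · 128 · 9 = 41472.

41472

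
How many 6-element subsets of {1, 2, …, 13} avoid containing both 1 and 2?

All 6-subsets: C(13,6) = 1716. Those containing both fixed elements: C(11,4) = 330.
1716 − 330 = 1386.

1386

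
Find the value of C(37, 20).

15905368710

C(37,20) = C(37,17) by symmetry.
C(37,17) = (37·36·35·34·33·32·31·30·29·28·27·26·25·24·23·22·21) / 17! = 5657339689378493276160000 / 355687428096000 = 15905368710.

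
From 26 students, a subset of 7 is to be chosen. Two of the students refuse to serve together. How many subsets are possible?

All 7-subsets: C(26,7) = 657800. Those containing both fixed elements: C(24,5) = 42504.
657800 − 42504 = 615296.

615296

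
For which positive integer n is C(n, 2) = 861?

n(n−1)/2 = 861 ⇒ n(n−1) = 1722. Since 42·41 = 1722, n = 42.

42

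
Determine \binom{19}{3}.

969

C(19,3) = (19·18·17) / 3! = 5814 / 6 = 969.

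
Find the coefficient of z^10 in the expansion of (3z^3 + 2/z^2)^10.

2449440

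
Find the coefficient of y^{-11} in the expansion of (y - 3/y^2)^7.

General term: C(7,j)·(y)^j·(-3/y^2)^(7-j), with y-exponent 1j − 2(7−j) = 3j − 14.
Set 3j − 14 = -11: j = 1.
C(7,1) = 7; 1^1 = 1; (-3)^6 = 729.
Coefficient = 7 · 1 · 729 = 5103.

5103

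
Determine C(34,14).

C(34,14) = (34·33·32·31·30·29·28·27·26·25·24·23·22·21) / 14! = 121350057687226368000 / 87178291200 = 1391975640.

1391975640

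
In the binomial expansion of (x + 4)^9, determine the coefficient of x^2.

589824

The general term is C(9,j)·(x)^j·(4)^(9-j); the x^2 term has j = 2.
C(9,2) = 36.
Coefficient = C(9,2) · 4^7 = 36 · 16384 = 589824.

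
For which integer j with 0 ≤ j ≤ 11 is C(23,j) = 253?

C(23,j) increases on 0 ≤ j ≤ 11. C(23,1) = 23 and C(23,2) = 253, so j = 2.

2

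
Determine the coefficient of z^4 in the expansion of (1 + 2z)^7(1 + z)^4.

Coefficient of z^4 = Σ_{j} C(7,j)·2^j·C(4,4-j)·1^(4-j) for j from 0 to 4.
= 1 + 56 + 504 + 1120 + 560 = 2241.

2241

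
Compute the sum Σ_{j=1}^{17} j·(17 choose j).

1114112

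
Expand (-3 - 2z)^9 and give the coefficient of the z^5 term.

-326592

The general term is C(9,j)·(-3)^j·(-2z)^(9-j); the z^5 term has j = 4.
C(9,4) = 126.
Coefficient = C(9,4) · (-3)^4 · (-2)^5 = 126 · 81 · (-32) = -326592.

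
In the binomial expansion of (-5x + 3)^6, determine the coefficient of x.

The general term is C(6,j)·(-5x)^j·(3)^(6-j); the x^1 term has j = 1.
C(6,1) = 6.
Coefficient = C(6,1) · (-5)^1 · 3^5 = 6 · (-5) · 243 = -7290.

-7290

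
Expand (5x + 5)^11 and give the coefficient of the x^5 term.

22558593750

The general term is C(11,j)·(5x)^j·(5)^(11-j); the x^5 term has j = 5.
C(11,5) = 462.
Coefficient = C(11,5) · 5^5 · 5^6 = 462 · 3125 · 15625 = 22558593750.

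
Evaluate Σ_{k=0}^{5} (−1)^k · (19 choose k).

The partial alternating sum Σ_{k=0}^{5} (−1)^k C(19,k) = (−1)^5 C(18,5) = -8568.

-8568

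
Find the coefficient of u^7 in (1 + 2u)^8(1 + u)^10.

Coefficient of u^7 = Σ_{j} C(8,j)·2^j·C(10,7-j)·1^(7-j) for j from 0 to 7.
= 120 + 3360 + 28224 + 94080 + 134400 + 80640 + 17920 + 1024 = 359768.

359768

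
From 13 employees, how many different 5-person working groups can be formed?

1287

This is C(13,5) = 1287.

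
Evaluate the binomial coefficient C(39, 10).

635745396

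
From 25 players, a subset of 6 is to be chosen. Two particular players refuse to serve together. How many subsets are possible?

168245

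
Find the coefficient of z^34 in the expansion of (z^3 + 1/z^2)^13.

13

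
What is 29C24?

118755

C(29,24) = C(29,5) by symmetry.
C(29,5) = (29·28·27·26·25) / 5! = 14250600 / 120 = 118755.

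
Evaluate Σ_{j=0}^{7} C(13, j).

5812

1 + 13 + 78 + 286 + 715 + 1287 + 1716 + 1716 = 5812.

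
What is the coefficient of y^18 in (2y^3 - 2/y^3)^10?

46080

General term: C(10,j)·(2y^3)^j·(-2/y^3)^(10-j), with y-exponent 3j − 3(10−j) = 6j − 30.
Set 6j − 30 = 18: j = 8.
C(10,8) = 45; 2^8 = 256; (-2)^2 = 4.
Coefficient = 45 · 256 · 4 = 46080.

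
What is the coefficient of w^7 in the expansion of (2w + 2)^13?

14057472

The general term is C(13,j)·(2w)^j·(2)^(13-j); the w^7 term has j = 7.
C(13,7) = 1716.
Coefficient = C(13,7) · 2^7 · 2^6 = 1716 · 128 · 64 = 14057472.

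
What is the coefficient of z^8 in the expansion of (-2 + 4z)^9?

-1179648

The general term is C(9,j)·(-2)^j·(4z)^(9-j); the z^8 term has j = 1.
C(9,1) = 9.
Coefficient = C(9,1) · (-2)^1 · 4^8 = 9 · (-2) · 65536 = -1179648.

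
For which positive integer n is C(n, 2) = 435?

n(n−1)/2 = 435 ⇒ n(n−1) = 870. Since 30·29 = 870, n = 30.

30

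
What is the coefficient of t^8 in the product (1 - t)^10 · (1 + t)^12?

Coefficient of t^8 = Σ_{j} C(10,j)·(-1)^j·C(12,8-j)·1^(8-j) for j from 0 to 8.
= 495 + (-7920) + 41580 + (-95040) + 103950 + (-55440) + 13860 + (-1440) + 45 = 90.

90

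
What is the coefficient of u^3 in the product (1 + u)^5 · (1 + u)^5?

120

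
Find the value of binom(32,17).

C(32,17) = C(32,15) by symmetry.
C(32,15) = (32·31·30·29·28·27·26·25·24·23·22·21·20·19·18) / 15! = 739781100339240960000 / 1307674368000 = 565722720.

565722720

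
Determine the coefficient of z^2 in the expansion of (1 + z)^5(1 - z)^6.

-5

Coefficient of z^2 = Σ_{j} C(5,j)·1^j·C(6,2-j)·(-1)^(2-j) for j from 0 to 2.
= 15 + (-30) + 10 = -5.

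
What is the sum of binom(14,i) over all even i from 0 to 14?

8192

Half of (1+1)^14 + (1−1)^14 gives the even-index sum: 2^13 = 8192.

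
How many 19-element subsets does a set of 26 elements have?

C(26,19) = C(26,7) by symmetry.
C(26,7) = (26·25·24·23·22·21·20) / 7! = 3315312000 / 5040 = 657800.

657800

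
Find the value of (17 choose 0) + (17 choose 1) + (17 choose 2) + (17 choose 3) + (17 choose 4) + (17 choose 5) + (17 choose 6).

1 + 17 + 136 + 680 + 2380 + 6188 + 12376 = 21778.

21778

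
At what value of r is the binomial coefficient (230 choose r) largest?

C(230,r) is maximized at r = 230/2 = 115.

115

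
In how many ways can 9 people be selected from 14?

This is C(14,9) = 2002.

2002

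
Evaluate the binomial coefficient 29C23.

C(29,23) = C(29,6) by symmetry.
C(29,6) = (29·28·27·26·25·24) / 6! = 342014400 / 720 = 475020.

475020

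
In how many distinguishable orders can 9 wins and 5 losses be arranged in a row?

2002

Choose positions for the wins: C(14,9) = 2002.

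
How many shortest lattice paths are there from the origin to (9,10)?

92378

Each path is a sequence of 19 steps with 9 rights: C(19,9) = 92378.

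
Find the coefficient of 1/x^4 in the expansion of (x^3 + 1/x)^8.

General term: C(8,j)·(x^3)^j·(1/x)^(8-j), with x-exponent 3j − 1(8−j) = 4j − 8.
Set 4j − 8 = -4: j = 1.
C(8,1) = 8; 1^1 = 1; 1^7 = 1.
Coefficient = 8 · 1 · 1 = 8.

8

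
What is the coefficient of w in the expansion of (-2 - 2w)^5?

The general term is C(5,j)·(-2)^j·(-2w)^(5-j); the w^1 term has j = 4.
C(5,4) = 5.
Coefficient = C(5,4) · (-2)^4 · (-2)^1 = 5 · 16 · (-2) = -160.

-160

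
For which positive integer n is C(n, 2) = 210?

n(n−1)/2 = 210 ⇒ n(n−1) = 420. Since 21·20 = 420, n = 21.

21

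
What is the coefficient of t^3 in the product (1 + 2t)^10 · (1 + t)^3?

1561

Coefficient of t^3 = Σ_{j} C(10,j)·2^j·C(3,3-j)·1^(3-j) for j from 0 to 3.
= 1 + 60 + 540 + 960 = 1561.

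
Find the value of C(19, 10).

92378

C(19,10) = C(19,9) by symmetry.
C(19,9) = (19·18·17·16·15·14·13·12·11) / 9! = 33522128640 / 362880 = 92378.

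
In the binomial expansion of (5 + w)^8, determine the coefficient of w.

The general term is C(8,j)·(5)^j·(w)^(8-j); the w^1 term has j = 7.
C(8,7) = 8.
Coefficient = C(8,7) · 5^7 = 8 · 78125 = 625000.

625000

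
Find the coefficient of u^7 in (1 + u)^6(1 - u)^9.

45

Coefficient of u^7 = Σ_{j} C(6,j)·1^j·C(9,7-j)·(-1)^(7-j) for j from 0 to 6.
= (-36) + 504 + (-1890) + 2520 + (-1260) + 216 + (-9) = 45.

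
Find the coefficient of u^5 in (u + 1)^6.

The general term is C(6,j)·(u)^j·(1)^(6-j); the u^5 term has j = 5.
C(6,5) = 6.
Coefficient = C(6,5) = 6.

6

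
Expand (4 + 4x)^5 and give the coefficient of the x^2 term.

10240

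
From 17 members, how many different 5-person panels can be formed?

6188

This is C(17,5) = 6188.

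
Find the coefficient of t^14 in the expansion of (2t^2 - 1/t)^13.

General term: C(13,j)·(2t^2)^j·(-1/t)^(13-j), with t-exponent 2j − 1(13−j) = 3j − 13.
Set 3j − 13 = 14: j = 9.
C(13,9) = 715; 2^9 = 512; (-1)^4 = 1.
Coefficient = 715 · 512 · 1 = 366080.

366080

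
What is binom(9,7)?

36

C(9,7) = C(9,2) by symmetry.
C(9,2) = (9·8) / 2! = 72 / 2 = 36.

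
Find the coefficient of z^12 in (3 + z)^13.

The general term is C(13,j)·(3)^j·(z)^(13-j); the z^12 term has j = 1.
C(13,1) = 13.
Coefficient = C(13,1) · 3^1 = 13 · 3 = 39.

39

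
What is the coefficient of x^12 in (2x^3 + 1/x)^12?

59136

General term: C(12,j)·(2x^3)^j·(1/x)^(12-j), with x-exponent 3j − 1(12−j) = 4j − 12.
Set 4j − 12 = 12: j = 6.
C(12,6) = 924; 2^6 = 64; 1^6 = 1.
Coefficient = 924 · 64 · 1 = 59136.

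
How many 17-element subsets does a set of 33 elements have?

1166803110

C(33,17) = C(33,16) by symmetry.
C(33,16) = (33·32·31·30·29·28·27·26·25·24·23·22·21·20·19·18) / 16! = 24412776311194951680000 / 20922789888000 = 1166803110.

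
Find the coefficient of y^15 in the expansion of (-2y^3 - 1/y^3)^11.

-42240

General term: C(11,j)·(-2y^3)^j·(-1/y^3)^(11-j), with y-exponent 3j − 3(11−j) = 6j − 33.
Set 6j − 33 = 15: j = 8.
C(11,8) = 165; (-2)^8 = 256; (-1)^3 = -1.
Coefficient = 165 · 256 · (-1) = -42240.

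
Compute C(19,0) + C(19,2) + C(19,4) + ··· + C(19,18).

262144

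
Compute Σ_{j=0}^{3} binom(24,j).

1 + 24 + 276 + 2024 = 2325.

2325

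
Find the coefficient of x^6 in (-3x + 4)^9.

The general term is C(9,j)·(-3x)^j·(4)^(9-j); the x^6 term has j = 6.
C(9,6) = 84.
Coefficient = C(9,6) · (-3)^6 · 4^3 = 84 · 729 · 64 = 3919104.

3919104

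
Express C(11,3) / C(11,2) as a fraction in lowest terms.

C(n,k+1)/C(n,k) = (n−k)/(k+1) = (11−2)/(2+1) = 9/3 = 3.

3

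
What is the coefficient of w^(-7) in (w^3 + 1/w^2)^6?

General term: C(6,j)·(w^3)^j·(1/w^2)^(6-j), with w-exponent 3j − 2(6−j) = 5j − 12.
Set 5j − 12 = -7: j = 1.
C(6,1) = 6; 1^1 = 1; 1^5 = 1.
Coefficient = 6 · 1 · 1 = 6.

6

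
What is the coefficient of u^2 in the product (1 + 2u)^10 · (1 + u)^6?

Coefficient of u^2 = Σ_{j} C(10,j)·2^j·C(6,2-j)·1^(2-j) for j from 0 to 2.
= 15 + 120 + 180 = 315.

315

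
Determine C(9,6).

C(9,6) = C(9,3) by symmetry.
C(9,3) = (9·8·7) / 3! = 504 / 6 = 84.

84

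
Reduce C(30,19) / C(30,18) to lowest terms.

12/19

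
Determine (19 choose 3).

969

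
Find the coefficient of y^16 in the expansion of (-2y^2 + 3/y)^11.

-253440

General term: C(11,j)·(-2y^2)^j·(3/y)^(11-j), with y-exponent 2j − 1(11−j) = 3j − 11.
Set 3j − 11 = 16: j = 9.
C(11,9) = 55; (-2)^9 = -512; 3^2 = 9.
Coefficient = 55 · (-512) · 9 = -253440.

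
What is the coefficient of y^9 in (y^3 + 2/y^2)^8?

General term: C(8,j)·(y^3)^j·(2/y^2)^(8-j), with y-exponent 3j − 2(8−j) = 5j − 16.
Set 5j − 16 = 9: j = 5.
C(8,5) = 56; 1^5 = 1; 2^3 = 8.
Coefficient = 56 · 1 · 8 = 448.

448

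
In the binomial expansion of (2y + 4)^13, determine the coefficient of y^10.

18743296

The general term is C(13,j)·(2y)^j·(4)^(13-j); the y^10 term has j = 10.
C(13,10) = 286.
Coefficient = C(13,10) · 2^10 · 4^3 = 286 · 1024 · 64 = 18743296.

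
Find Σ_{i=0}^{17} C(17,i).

131072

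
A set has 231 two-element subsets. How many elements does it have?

22

n(n−1)/2 = 231 ⇒ n(n−1) = 462. Since 22·21 = 462, n = 22.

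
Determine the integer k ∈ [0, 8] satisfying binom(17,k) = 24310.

8

C(17,k) increases on 0 ≤ k ≤ 8. C(17,7) = 19448 and C(17,8) = 24310, so k = 8.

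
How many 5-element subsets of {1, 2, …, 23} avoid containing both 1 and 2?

32319

All 5-subsets: C(23,5) = 33649. Those containing both fixed elements: C(21,3) = 1330.
33649 − 1330 = 32319.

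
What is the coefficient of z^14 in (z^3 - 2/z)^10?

3360

General term: C(10,j)·(z^3)^j·(-2/z)^(10-j), with z-exponent 3j − 1(10−j) = 4j − 10.
Set 4j − 10 = 14: j = 6.
C(10,6) = 210; 1^6 = 1; (-2)^4 = 16.
Coefficient = 210 · 1 · 16 = 3360.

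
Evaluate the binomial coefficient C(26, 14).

9657700

C(26,14) = C(26,12) by symmetry.
C(26,12) = (26·25·24·23·22·21·20·19·18·17·16·15) / 12! = 4626053752320000 / 479001600 = 9657700.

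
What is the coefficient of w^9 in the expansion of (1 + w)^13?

The general term is C(13,j)·(1)^j·(w)^(13-j); the w^9 term has j = 4.
C(13,4) = 715.
Coefficient = C(13,4) = 715.

715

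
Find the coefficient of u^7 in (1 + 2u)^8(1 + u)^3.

12896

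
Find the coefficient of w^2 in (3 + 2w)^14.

The general term is C(14,j)·(3)^j·(2w)^(14-j); the w^2 term has j = 12.
C(14,12) = 91.
Coefficient = C(14,12) · 3^12 · 2^2 = 91 · 531441 · 4 = 193444524.

193444524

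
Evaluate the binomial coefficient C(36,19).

C(36,19) = C(36,17) by symmetry.
C(36,17) = (36·35·34·33·32·31·30·29·28·27·26·25·24·23·22·21·20) / 17! = 3058021453718104473600000 / 355687428096000 = 8597496600.

8597496600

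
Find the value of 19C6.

C(19,6) = (19·18·17·16·15·14) / 6! = 19535040 / 720 = 27132.

27132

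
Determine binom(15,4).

1365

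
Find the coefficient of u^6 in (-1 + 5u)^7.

The general term is C(7,j)·(-1)^j·(5u)^(7-j); the u^6 term has j = 1.
C(7,1) = 7.
Coefficient = C(7,1) · (-1)^1 · 5^6 = 7 · (-1) · 15625 = -109375.

-109375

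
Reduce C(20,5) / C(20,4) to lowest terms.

C(n,k+1)/C(n,k) = (n−k)/(k+1) = (20−4)/(4+1) = 16/5.

16/5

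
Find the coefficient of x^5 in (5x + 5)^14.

12219238281250

The general term is C(14,j)·(5x)^j·(5)^(14-j); the x^5 term has j = 5.
C(14,5) = 2002.
Coefficient = C(14,5) · 5^5 · 5^9 = 2002 · 3125 · 1953125 = 12219238281250.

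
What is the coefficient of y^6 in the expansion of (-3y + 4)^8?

The general term is C(8,j)·(-3y)^j·(4)^(8-j); the y^6 term has j = 6.
C(8,6) = 28.
Coefficient = C(8,6) · (-3)^6 · 4^2 = 28 · 729 · 16 = 326592.

326592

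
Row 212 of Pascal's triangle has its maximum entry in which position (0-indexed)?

106

C(212,k) is maximized at k = 212/2 = 106.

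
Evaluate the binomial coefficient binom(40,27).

C(40,27) = C(40,13) by symmetry.
C(40,13) = (40·39·38·37·36·35·34·33·32·31·30·29·28) / 13! = 74931129164795904000 / 6227020800 = 12033222880.

12033222880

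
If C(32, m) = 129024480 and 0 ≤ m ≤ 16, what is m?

C(32,m) increases on 0 ≤ m ≤ 16. C(32,10) = 64512240 and C(32,11) = 129024480, so m = 11.

11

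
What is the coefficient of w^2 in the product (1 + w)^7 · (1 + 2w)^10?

341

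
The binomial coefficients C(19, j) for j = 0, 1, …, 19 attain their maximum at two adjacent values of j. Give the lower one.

9

For odd n = 19, C(19,j) peaks at j = (n−1)/2 and (n+1)/2; the lower is 9.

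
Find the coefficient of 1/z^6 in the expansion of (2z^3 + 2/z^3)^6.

General term: C(6,j)·(2z^3)^j·(2/z^3)^(6-j), with z-exponent 3j − 3(6−j) = 6j − 18.
Set 6j − 18 = -6: j = 2.
C(6,2) = 15; 2^2 = 4; 2^4 = 16.
Coefficient = 15 · 4 · 16 = 960.

960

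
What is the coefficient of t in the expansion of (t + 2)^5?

80

The general term is C(5,j)·(t)^j·(2)^(5-j); the t^1 term has j = 1.
C(5,1) = 5.
Coefficient = C(5,1) · 2^4 = 5 · 16 = 80.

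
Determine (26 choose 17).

C(26,17) = C(26,9) by symmetry.
C(26,9) = (26·25·24·23·22·21·20·19·18) / 9! = 1133836704000 / 362880 = 3124550.

3124550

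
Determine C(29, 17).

51895935

C(29,17) = C(29,12) by symmetry.
C(29,12) = (29·28·27·26·25·24·23·22·21·20·19·18) / 12! = 24858235898496000 / 479001600 = 51895935.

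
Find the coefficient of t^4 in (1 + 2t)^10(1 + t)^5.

Coefficient of t^4 = Σ_{j} C(10,j)·2^j·C(5,4-j)·1^(4-j) for j from 0 to 4.
= 5 + 200 + 1800 + 4800 + 3360 = 10165.

10165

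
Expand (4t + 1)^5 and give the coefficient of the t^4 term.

1280

The general term is C(5,j)·(4t)^j·(1)^(5-j); the t^4 term has j = 4.
C(5,4) = 5.
Coefficient = C(5,4) · 4^4 = 5 · 256 = 1280.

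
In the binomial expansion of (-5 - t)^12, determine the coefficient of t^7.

2475000

The general term is C(12,j)·(-5)^j·(-t)^(12-j); the t^7 term has j = 5.
C(12,5) = 792.
Coefficient = C(12,5) · (-5)^5 · (-1)^7 = 792 · (-3125) · (-1) = 2475000.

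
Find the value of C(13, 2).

78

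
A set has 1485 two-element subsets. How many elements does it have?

55

n(n−1)/2 = 1485 ⇒ n(n−1) = 2970. Since 55·54 = 2970, n = 55.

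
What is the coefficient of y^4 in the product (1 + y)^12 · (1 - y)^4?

-36

Coefficient of y^4 = Σ_{j} C(12,j)·1^j·C(4,4-j)·(-1)^(4-j) for j from 0 to 4.
= 1 + (-48) + 396 + (-880) + 495 = -36.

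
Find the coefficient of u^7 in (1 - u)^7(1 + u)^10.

-84

Coefficient of u^7 = Σ_{j} C(7,j)·(-1)^j·C(10,7-j)·1^(7-j) for j from 0 to 7.
= 120 + (-1470) + 5292 + (-7350) + 4200 + (-945) + 70 + (-1) = -84.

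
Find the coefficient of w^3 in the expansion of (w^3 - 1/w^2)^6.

General term: C(6,j)·(w^3)^j·(-1/w^2)^(6-j), with w-exponent 3j − 2(6−j) = 5j − 12.
Set 5j − 12 = 3: j = 3.
C(6,3) = 20; 1^3 = 1; (-1)^3 = -1.
Coefficient = 20 · 1 · (-1) = -20.

-20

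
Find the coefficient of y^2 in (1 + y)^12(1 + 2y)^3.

150

Coefficient of y^2 = Σ_{j} C(12,j)·1^j·C(3,2-j)·2^(2-j) for j from 0 to 2.
= 12 + 72 + 66 = 150.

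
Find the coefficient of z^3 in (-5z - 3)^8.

The general term is C(8,j)·(-5z)^j·(-3)^(8-j); the z^3 term has j = 3.
C(8,3) = 56.
Coefficient = C(8,3) · (-5)^3 · (-3)^5 = 56 · (-125) · (-243) = 1701000.

1701000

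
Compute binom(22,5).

C(22,5) = (22·21·20·19·18) / 5! = 3160080 / 120 = 26334.

26334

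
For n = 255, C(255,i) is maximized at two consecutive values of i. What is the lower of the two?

For odd n = 255, C(255,i) peaks at i = (n−1)/2 and (n+1)/2; the lower is 127.

127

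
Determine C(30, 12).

C(30,12) = (30·29·28·27·26·25·24·23·22·21·20·19) / 12! = 41430393164160000 / 479001600 = 86493225.

86493225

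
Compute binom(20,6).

38760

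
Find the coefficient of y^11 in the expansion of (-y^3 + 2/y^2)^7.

General term: C(7,j)·(-y^3)^j·(2/y^2)^(7-j), with y-exponent 3j − 2(7−j) = 5j − 14.
Set 5j − 14 = 11: j = 5.
C(7,5) = 21; (-1)^5 = -1; 2^2 = 4.
Coefficient = 21 · (-1) · 4 = -84.

-84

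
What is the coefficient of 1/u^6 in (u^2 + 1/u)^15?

General term: C(15,j)·(u^2)^j·(1/u)^(15-j), with u-exponent 2j − 1(15−j) = 3j − 15.
Set 3j − 15 = -6: j = 3.
C(15,3) = 455; 1^3 = 1; 1^12 = 1.
Coefficient = 455 · 1 · 1 = 455.

455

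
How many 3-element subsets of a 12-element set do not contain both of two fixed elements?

210

All 3-subsets: C(12,3) = 220. Those containing both fixed elements: C(10,1) = 10.
220 − 10 = 210.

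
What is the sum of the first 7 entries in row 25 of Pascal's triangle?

1 + 25 + 300 + 2300 + 12650 + 53130 + 177100 = 245506.

245506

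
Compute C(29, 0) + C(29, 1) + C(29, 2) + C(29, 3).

1 + 29 + 406 + 3654 = 4090.

4090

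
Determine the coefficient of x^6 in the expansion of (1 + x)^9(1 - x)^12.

24

Coefficient of x^6 = Σ_{j} C(9,j)·1^j·C(12,6-j)·(-1)^(6-j) for j from 0 to 6.
= 924 + (-7128) + 17820 + (-18480) + 8316 + (-1512) + 84 = 24.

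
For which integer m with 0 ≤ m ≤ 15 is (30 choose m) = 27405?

4

C(30,m) increases on 0 ≤ m ≤ 15. C(30,3) = 4060 and C(30,4) = 27405, so m = 4.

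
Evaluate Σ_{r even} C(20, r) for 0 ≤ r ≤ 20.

Even-r terms of row 20 sum to 2^19 = 524288.

524288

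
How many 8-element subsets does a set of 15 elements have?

C(15,8) = C(15,7) by symmetry.
C(15,7) = (15·14·13·12·11·10·9) / 7! = 32432400 / 5040 = 6435.

6435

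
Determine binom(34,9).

C(34,9) = (34·33·32·31·30·29·28·27·26) / 9! = 19033511777280 / 362880 = 52451256.

52451256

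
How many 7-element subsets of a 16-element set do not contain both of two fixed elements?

All 7-subsets: C(16,7) = 11440. Those containing both fixed elements: C(14,5) = 2002.
11440 − 2002 = 9438.

9438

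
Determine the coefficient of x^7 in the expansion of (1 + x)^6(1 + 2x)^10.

Coefficient of x^7 = Σ_{j} C(6,j)·1^j·C(10,7-j)·2^(7-j) for j from 0 to 6.
= 15360 + 80640 + 120960 + 67200 + 14400 + 1080 + 20 = 299660.

299660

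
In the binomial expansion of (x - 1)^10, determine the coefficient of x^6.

The general term is C(10,j)·(x)^j·(-1)^(10-j); the x^6 term has j = 6.
C(10,6) = 210.
Coefficient = C(10,6) = 210.

210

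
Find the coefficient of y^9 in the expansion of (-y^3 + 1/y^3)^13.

1287

General term: C(13,j)·(-y^3)^j·(1/y^3)^(13-j), with y-exponent 3j − 3(13−j) = 6j − 39.
Set 6j − 39 = 9: j = 8.
C(13,8) = 1287; (-1)^8 = 1; 1^5 = 1.
Coefficient = 1287 · 1 · 1 = 1287.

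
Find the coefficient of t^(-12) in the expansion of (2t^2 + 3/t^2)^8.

General term: C(8,j)·(2t^2)^j·(3/t^2)^(8-j), with t-exponent 2j − 2(8−j) = 4j − 16.
Set 4j − 16 = -12: j = 1.
C(8,1) = 8; 2^1 = 2; 3^7 = 2187.
Coefficient = 8 · 2 · 2187 = 34992.

34992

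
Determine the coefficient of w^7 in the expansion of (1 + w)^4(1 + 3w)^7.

Coefficient of w^7 = Σ_{j} C(4,j)·1^j·C(7,7-j)·3^(7-j) for j from 0 to 4.
= 2187 + 20412 + 30618 + 11340 + 945 = 65502.

65502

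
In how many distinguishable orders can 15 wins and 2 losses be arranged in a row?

136

Choose positions for the wins: C(17,15) = 136.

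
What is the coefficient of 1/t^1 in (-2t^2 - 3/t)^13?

-225173520

General term: C(13,j)·(-2t^2)^j·(-3/t)^(13-j), with t-exponent 2j − 1(13−j) = 3j − 13.
Set 3j − 13 = -1: j = 4.
C(13,4) = 715; (-2)^4 = 16; (-3)^9 = -19683.
Coefficient = 715 · 16 · (-19683) = -225173520.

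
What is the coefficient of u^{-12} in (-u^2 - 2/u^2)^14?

General term: C(14,j)·(-u^2)^j·(-2/u^2)^(14-j), with u-exponent 2j − 2(14−j) = 4j − 28.
Set 4j − 28 = -12: j = 4.
C(14,4) = 1001; (-1)^4 = 1; (-2)^10 = 1024.
Coefficient = 1001 · 1 · 1024 = 1025024.

1025024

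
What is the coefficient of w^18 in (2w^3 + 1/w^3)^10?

11520

General term: C(10,j)·(2w^3)^j·(1/w^3)^(10-j), with w-exponent 3j − 3(10−j) = 6j − 30.
Set 6j − 30 = 18: j = 8.
C(10,8) = 45; 2^8 = 256; 1^2 = 1.
Coefficient = 45 · 256 · 1 = 11520.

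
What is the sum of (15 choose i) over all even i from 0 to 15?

16384

Half of (1+1)^15 + (1−1)^15 gives the even-index sum: 2^14 = 16384.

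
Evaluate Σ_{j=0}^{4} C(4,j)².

70

By Vandermonde's identity, Σ C(4,j)² = C(8,4) = 70.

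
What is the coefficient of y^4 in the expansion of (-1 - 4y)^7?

The general term is C(7,j)·(-1)^j·(-4y)^(7-j); the y^4 term has j = 3.
C(7,3) = 35.
Coefficient = C(7,3) · (-1)^3 · (-4)^4 = 35 · (-1) · 256 = -8960.

-8960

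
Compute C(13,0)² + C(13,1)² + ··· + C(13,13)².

By Vandermonde's identity, Σ C(13,i)² = C(26,13) = 10400600.

10400600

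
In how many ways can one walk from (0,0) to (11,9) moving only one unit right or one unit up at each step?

167960

Each path is a sequence of 20 steps with 11 rights: C(20,11) = 167960.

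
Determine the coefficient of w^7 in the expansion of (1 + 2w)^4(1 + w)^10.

16488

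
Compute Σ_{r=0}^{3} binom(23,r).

2048

1 + 23 + 253 + 1771 = 2048.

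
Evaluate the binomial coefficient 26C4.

14950

C(26,4) = (26·25·24·23) / 4! = 358800 / 24 = 14950.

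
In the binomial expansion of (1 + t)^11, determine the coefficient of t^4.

330

The general term is C(11,j)·(1)^j·(t)^(11-j); the t^4 term has j = 7.
C(11,7) = 330.
Coefficient = C(11,7) = 330.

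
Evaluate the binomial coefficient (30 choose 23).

2035800

C(30,23) = C(30,7) by symmetry.
C(30,7) = (30·29·28·27·26·25·24) / 7! = 10260432000 / 5040 = 2035800.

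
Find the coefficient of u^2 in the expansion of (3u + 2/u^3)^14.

General term: C(14,j)·(3u)^j·(2/u^3)^(14-j), with u-exponent 1j − 3(14−j) = 4j − 42.
Set 4j − 42 = 2: j = 11.
C(14,11) = 364; 3^11 = 177147; 2^3 = 8.
Coefficient = 364 · 177147 · 8 = 515852064.

515852064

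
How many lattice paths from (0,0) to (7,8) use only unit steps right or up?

6435

Each path is a sequence of 15 steps with 7 rights: C(15,7) = 6435.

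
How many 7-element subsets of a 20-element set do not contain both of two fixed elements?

68952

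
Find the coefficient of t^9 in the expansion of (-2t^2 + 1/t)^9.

5376

General term: C(9,j)·(-2t^2)^j·(1/t)^(9-j), with t-exponent 2j − 1(9−j) = 3j − 9.
Set 3j − 9 = 9: j = 6.
C(9,6) = 84; (-2)^6 = 64; 1^3 = 1.
Coefficient = 84 · 64 · 1 = 5376.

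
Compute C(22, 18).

C(22,18) = C(22,4) by symmetry.
C(22,4) = (22·21·20·19) / 4! = 175560 / 24 = 7315.

7315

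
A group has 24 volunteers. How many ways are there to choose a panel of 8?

735471

This is C(24,8) = 735471.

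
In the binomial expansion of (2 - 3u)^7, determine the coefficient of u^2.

6048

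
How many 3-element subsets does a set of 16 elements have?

560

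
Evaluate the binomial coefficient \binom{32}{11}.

129024480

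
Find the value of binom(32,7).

C(32,7) = (32·31·30·29·28·27·26) / 7! = 16963914240 / 5040 = 3365856.

3365856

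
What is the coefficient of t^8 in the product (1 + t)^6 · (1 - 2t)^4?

72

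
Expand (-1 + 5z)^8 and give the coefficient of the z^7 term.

The general term is C(8,j)·(-1)^j·(5z)^(8-j); the z^7 term has j = 1.
C(8,1) = 8.
Coefficient = C(8,1) · (-1)^1 · 5^7 = 8 · (-1) · 78125 = -625000.

-625000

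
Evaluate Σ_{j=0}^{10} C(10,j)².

184756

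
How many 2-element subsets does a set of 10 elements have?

45

C(10,2) = (10·9) / 2! = 90 / 2 = 45.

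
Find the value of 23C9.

C(23,9) = (23·22·21·20·19·18·17·16·15) / 9! = 296541907200 / 362880 = 817190.

817190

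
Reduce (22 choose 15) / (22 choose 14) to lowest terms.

8/15

C(n,k+1)/C(n,k) = (n−k)/(k+1) = (22−14)/(14+1) = 8/15.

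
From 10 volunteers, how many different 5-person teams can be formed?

This is C(10,5) = 252.

252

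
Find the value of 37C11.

C(37,11) = (37·36·35·34·33·32·31·30·29·28·27) / 11! = 34128550732953600 / 39916800 = 854992152.

854992152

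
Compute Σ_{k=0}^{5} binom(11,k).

1024

1 + 11 + 55 + 165 + 330 + 462 = 1024.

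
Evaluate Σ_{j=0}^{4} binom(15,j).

1 + 15 + 105 + 455 + 1365 = 1941.

1941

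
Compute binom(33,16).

C(33,16) = (33·32·31·30·29·28·27·26·25·24·23·22·21·20·19·18) / 16! = 24412776311194951680000 / 20922789888000 = 1166803110.

1166803110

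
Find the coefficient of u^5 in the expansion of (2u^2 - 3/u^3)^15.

General term: C(15,j)·(2u^2)^j·(-3/u^3)^(15-j), with u-exponent 2j − 3(15−j) = 5j − 45.
Set 5j − 45 = 5: j = 10.
C(15,10) = 3003; 2^10 = 1024; (-3)^5 = -243.
Coefficient = 3003 · 1024 · (-243) = -747242496.

-747242496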